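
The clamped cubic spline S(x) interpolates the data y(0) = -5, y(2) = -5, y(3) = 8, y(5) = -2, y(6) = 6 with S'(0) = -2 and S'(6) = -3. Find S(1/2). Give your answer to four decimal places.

With σ_i denoting the second derivative at x_i, h_i = 2, 1, 2, 1, and Δ_i = (y_(i+1) − y_i)/h_i = 0, 13, -5, 8:
  2·σ_0 + 6·σ_1 + 1·σ_2 = 6(Δ_1 - Δ_0) = 78
  1·σ_1 + 6·σ_2 + 2·σ_3 = 6(Δ_2 - Δ_1) = -108
  2·σ_2 + 6·σ_3 + 1·σ_4 = 6(Δ_3 - Δ_2) = 78
Clamped end conditions give two more equations: 2h_0·σ_0 + h_0·σ_1 = 6(Δ_0 - S'(0)) = 12 and h_3·σ_3 + 2h_3·σ_4 = 6(S'(6) - Δ_3) = -66.
Solving the tridiagonal system: σ_0 = -689/93, σ_1 = 1936/93, σ_2 = -2984/93, σ_3 = 2962/93, σ_4 = -4550/93.
On [0, 2], S(x) = -5 - 2·x - 689/186·x² + 875/372·x³.
With x = 1/2: S(1/2) = -6579/992.

-6.6321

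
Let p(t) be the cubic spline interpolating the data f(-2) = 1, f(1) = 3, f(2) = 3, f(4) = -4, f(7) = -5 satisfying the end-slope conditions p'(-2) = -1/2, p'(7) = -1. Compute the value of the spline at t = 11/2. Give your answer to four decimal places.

Put M_i = p'' at the i-th knot. Here h = (3, 1, 2, 3) and Δ = (2/3, 0, -7/2, -1/3), so the interior equations h_(i-1)·M_(i-1) + 2(h_(i-1)+h_i)·M_i + h_i·M_(i+1) = 6(Δ_i − Δ_(i-1)) read
  3·M_0 + 8·M_1 + 1·M_2 = 6(Δ_1 - Δ_0) = -4
  1·M_1 + 6·M_2 + 2·M_3 = 6(Δ_2 - Δ_1) = -21
  2·M_2 + 10·M_3 + 3·M_4 = 6(Δ_3 - Δ_2) = 19
Clamped end conditions give two more equations: 2h_0·M_0 + h_0·M_1 = 6(Δ_0 - p'(-2)) = 7 and h_3·M_3 + 2h_3·M_4 = 6(p'(7) - Δ_3) = -4.
Forward elimination and back-substitution give M_0 = 25/18, M_1 = -4/9, M_2 = -83/18, M_3 = 32/9, M_4 = -22/9.
On [4, 7], p(t) = -4 - 8/3·(t - 4) + 16/9·(t - 4)² - 1/3·(t - 4)³.
With (t - 4) = 3/2: p(11/2) = -41/8.

-5.1250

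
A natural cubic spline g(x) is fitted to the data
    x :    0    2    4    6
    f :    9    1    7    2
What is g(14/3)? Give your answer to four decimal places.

6.7654

Put σ_i = g'' at the i-th knot. Here h = (2, 2, 2) and Δ = (-4, 3, -5/2), so the interior equations h_(i-1)·σ_(i-1) + 2(h_(i-1)+h_i)·σ_i + h_i·σ_(i+1) = 6(Δ_i − Δ_(i-1)) read
  2·σ_0 + 8·σ_1 + 2·σ_2 = 6(Δ_1 - Δ_0) = 42
  2·σ_1 + 8·σ_2 + 2·σ_3 = 6(Δ_2 - Δ_1) = -33
Natural end conditions: σ_0 = σ_3 = 0.
Hence σ_0 = 0, σ_1 = 67/10, σ_2 = -29/5, σ_3 = 0.
On [4, 6], g(x) = 7 + 41/30·(x - 4) - 29/10·(x - 4)² + 29/60·(x - 4)³.
With (x - 4) = 2/3: g(14/3) = 548/81.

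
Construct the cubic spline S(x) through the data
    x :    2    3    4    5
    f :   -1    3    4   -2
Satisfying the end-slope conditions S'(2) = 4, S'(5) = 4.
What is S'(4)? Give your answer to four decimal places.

-5.8000

Put m_i = S'' at the i-th knot. Here h = (1, 1, 1) and Δ = (4, 1, -6), so the interior equations h_(i-1)·m_(i-1) + 2(h_(i-1)+h_i)·m_i + h_i·m_(i+1) = 6(Δ_i − Δ_(i-1)) read
  1·m_0 + 4·m_1 + 1·m_2 = 6(Δ_1 - Δ_0) = -18
  1·m_1 + 4·m_2 + 1·m_3 = 6(Δ_2 - Δ_1) = -42
Clamped end conditions give two more equations: 2h_0·m_0 + h_0·m_1 = 6(Δ_0 - S'(2)) = 0 and h_2·m_2 + 2h_2·m_3 = 6(S'(5) - Δ_2) = 60.
Forward elimination and back-substitution give m_0 = -2/5, m_1 = 4/5, m_2 = -104/5, m_3 = 202/5.
On [4, 5], S'(x) = b_2 + 2c_2·(x - 4) + 3d_2·(x - 4)² with b_2 = Δ_2 - h_2(2m_2 + m_3)/6 = -29/5, c_2 = m_2/2 = -52/5, d_2 = (m_3 - m_2)/(6h_2) = 51/5. So S'(4) = -29/5.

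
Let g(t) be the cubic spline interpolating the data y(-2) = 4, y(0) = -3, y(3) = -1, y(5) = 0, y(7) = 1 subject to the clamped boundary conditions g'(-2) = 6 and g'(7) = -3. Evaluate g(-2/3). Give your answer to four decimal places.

Let M_i = g''(x_i). Step sizes h_i = 2, 3, 2, 2; slopes of the chords Δ_i = (y_(i+1) - y_i)/h_i = -7/2, 2/3, 1/2, 1/2.
  2·M_0 + 10·M_1 + 3·M_2 = 6(Δ_1 - Δ_0) = 25
  3·M_1 + 10·M_2 + 2·M_3 = 6(Δ_2 - Δ_1) = -1
  2·M_2 + 8·M_3 + 2·M_4 = 6(Δ_3 - Δ_2) = 0
Clamped end conditions give two more equations: 2h_0·M_0 + h_0·M_1 = 6(Δ_0 - g'(-2)) = -57 and h_3·M_3 + 2h_3·M_4 = 6(g'(7) - Δ_3) = -21.
Forward elimination and back-substitution give M_0 = -12499/708, M_1 = 1205/177, M_2 = -917/354, M_3 = 793/354, M_4 = -2255/354.
On [-2, 0], g(t) = 4 + 6·(t + 2) - 12499/1416·(t + 2)² + 5773/2832·(t + 2)³.
With (t + 2) = 4/3: g(-2/3) = 5446/4779.

1.1396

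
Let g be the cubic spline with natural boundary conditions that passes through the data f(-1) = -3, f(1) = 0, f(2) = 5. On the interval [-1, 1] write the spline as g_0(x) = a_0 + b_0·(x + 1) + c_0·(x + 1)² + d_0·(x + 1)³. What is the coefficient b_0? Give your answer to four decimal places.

0.3333

With σ_i denoting the second derivative at x_i, h_i = 2, 1, and Δ_i = (y_(i+1) − y_i)/h_i = 3/2, 5:
  2·σ_0 + 6·σ_1 + 1·σ_2 = 6(Δ_1 - Δ_0) = 21
Natural end conditions: σ_0 = σ_2 = 0.
Solving: σ_0 = 0, σ_1 = 7/2, σ_2 = 0.
On [-1, 1], with g_0(x) = a_0 + b_0·(x + 1) + c_0·(x + 1)² + d_0·(x + 1)³: c_0 = σ_0/2 = 0, d_0 = (σ_1 - σ_0)/(6h_0) = 7/24, b_0 = Δ_0 - h_0(2σ_0 + σ_1)/6 = 1/3.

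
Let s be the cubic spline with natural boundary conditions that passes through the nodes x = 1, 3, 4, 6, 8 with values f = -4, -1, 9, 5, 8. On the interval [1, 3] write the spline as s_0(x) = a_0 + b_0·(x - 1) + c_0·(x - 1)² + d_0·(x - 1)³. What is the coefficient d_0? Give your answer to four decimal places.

Put M_i = s'' at the i-th knot. Here h = (2, 1, 2, 2) and Δ = (3/2, 10, -2, 3/2), so the interior equations h_(i-1)·M_(i-1) + 2(h_(i-1)+h_i)·M_i + h_i·M_(i+1) = 6(Δ_i − Δ_(i-1)) read
  2·M_0 + 6·M_1 + 1·M_2 = 6(Δ_1 - Δ_0) = 51
  1·M_1 + 6·M_2 + 2·M_3 = 6(Δ_2 - Δ_1) = -72
  2·M_2 + 8·M_3 + 2·M_4 = 6(Δ_3 - Δ_2) = 21
Natural end conditions: M_0 = M_4 = 0.
Hence M_0 = 0, M_1 = 1431/128, M_2 = -1029/64, M_3 = 1701/256, M_4 = 0.
On [1, 3], with s_0(x) = a_0 + b_0·(x - 1) + c_0·(x - 1)² + d_0·(x - 1)³: c_0 = M_0/2 = 0, d_0 = (M_1 - M_0)/(6h_0) = 477/512, b_0 = Δ_0 - h_0(2M_0 + M_1)/6 = -285/128.

0.9316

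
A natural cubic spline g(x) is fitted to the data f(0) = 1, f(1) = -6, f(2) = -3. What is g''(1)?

15

Let M_i = g''(x_i). Step sizes h_i = 1, 1; slopes of the chords Δ_i = (y_(i+1) - y_i)/h_i = -7, 3.
  1·M_0 + 4·M_1 + 1·M_2 = 6(Δ_1 - Δ_0) = 60
Natural end conditions: M_0 = M_2 = 0.
Solving: M_0 = 0, M_1 = 15, M_2 = 0.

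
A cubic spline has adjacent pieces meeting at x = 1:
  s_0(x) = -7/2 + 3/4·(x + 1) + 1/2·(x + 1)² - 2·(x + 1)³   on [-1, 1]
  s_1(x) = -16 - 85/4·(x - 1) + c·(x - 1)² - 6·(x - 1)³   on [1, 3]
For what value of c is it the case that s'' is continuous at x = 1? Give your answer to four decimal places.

-11.5000

s_0''(x) = 1 - 12·(x + 1), so s_0''(1) = -23. On the right, s_1''(1) = 2c, so c = -23/2.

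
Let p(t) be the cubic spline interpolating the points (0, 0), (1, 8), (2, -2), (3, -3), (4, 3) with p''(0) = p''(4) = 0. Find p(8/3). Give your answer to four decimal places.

With M_i denoting the second derivative at x_i, h_i = 1, 1, 1, 1, and Δ_i = (y_(i+1) − y_i)/h_i = 8, -10, -1, 6:
  1·M_0 + 4·M_1 + 1·M_2 = 6(Δ_1 - Δ_0) = -108
  1·M_1 + 4·M_2 + 1·M_3 = 6(Δ_2 - Δ_1) = 54
  1·M_2 + 4·M_3 + 1·M_4 = 6(Δ_3 - Δ_2) = 42
Natural end conditions: M_0 = M_4 = 0.
Forward elimination and back-substitution give M_0 = 0, M_1 = -897/28, M_2 = 141/7, M_3 = 153/28, M_4 = 0.
On [2, 3], p(t) = -2 - 69/8·(t - 2) + 141/14·(t - 2)² - 137/56·(t - 2)³.
With (t - 2) = 2/3: p(8/3) = -3023/756.

-3.9987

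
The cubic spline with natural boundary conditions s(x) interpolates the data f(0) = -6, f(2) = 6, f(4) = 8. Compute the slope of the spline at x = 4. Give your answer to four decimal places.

-0.2500

With M_i denoting the second derivative at x_i, h_i = 2, 2, and Δ_i = (y_(i+1) − y_i)/h_i = 6, 1:
  2·M_0 + 8·M_1 + 2·M_2 = 6(Δ_1 - Δ_0) = -30
Natural end conditions: M_0 = M_2 = 0.
Solving: M_0 = 0, M_1 = -15/4, M_2 = 0.
On [2, 4], s'(x) = b_1 + 2c_1·(x - 2) + 3d_1·(x - 2)² with b_1 = Δ_1 - h_1(2M_1 + M_2)/6 = 7/2, c_1 = M_1/2 = -15/8, d_1 = (M_2 - M_1)/(6h_1) = 5/16. So s'(4) = -1/4.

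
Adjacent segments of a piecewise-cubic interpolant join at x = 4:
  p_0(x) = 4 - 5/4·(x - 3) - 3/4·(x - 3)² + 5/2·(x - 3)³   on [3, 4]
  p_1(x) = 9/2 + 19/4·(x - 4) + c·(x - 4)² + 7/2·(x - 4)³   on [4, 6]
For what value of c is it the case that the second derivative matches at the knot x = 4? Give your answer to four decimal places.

6.7500

p_0''(x) = -3/2 + 15·(x - 3), so p_0''(4) = 27/2. On the right, p_1''(4) = 2c, so c = 27/4.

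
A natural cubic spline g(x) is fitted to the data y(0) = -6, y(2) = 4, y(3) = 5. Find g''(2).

Put σ_i = g'' at the i-th knot. Here h = (2, 1) and Δ = (5, 1), so the interior equations h_(i-1)·σ_(i-1) + 2(h_(i-1)+h_i)·σ_i + h_i·σ_(i+1) = 6(Δ_i − Δ_(i-1)) read
  2·σ_0 + 6·σ_1 + 1·σ_2 = 6(Δ_1 - Δ_0) = -24
Natural end conditions: σ_0 = σ_2 = 0.
Solving the tridiagonal system: σ_0 = 0, σ_1 = -4, σ_2 = 0.

-4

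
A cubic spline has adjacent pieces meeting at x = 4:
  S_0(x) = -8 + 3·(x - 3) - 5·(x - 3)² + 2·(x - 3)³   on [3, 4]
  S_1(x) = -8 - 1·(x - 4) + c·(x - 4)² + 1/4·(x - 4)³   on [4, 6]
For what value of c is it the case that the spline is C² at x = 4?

1

S_0''(x) = -10 + 12·(x - 3), so S_0''(4) = 2. On the right, S_1''(4) = 2c, so c = 1.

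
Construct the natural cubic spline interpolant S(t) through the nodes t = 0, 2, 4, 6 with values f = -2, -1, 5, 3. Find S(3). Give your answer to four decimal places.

2.2250

With σ_i denoting the second derivative at x_i, h_i = 2, 2, 2, and Δ_i = (y_(i+1) − y_i)/h_i = 1/2, 3, -1:
  2·σ_0 + 8·σ_1 + 2·σ_2 = 6(Δ_1 - Δ_0) = 15
  2·σ_1 + 8·σ_2 + 2·σ_3 = 6(Δ_2 - Δ_1) = -24
Natural end conditions: σ_0 = σ_3 = 0.
Forward elimination and back-substitution give σ_0 = 0, σ_1 = 14/5, σ_2 = -37/10, σ_3 = 0.
On [2, 4], S(t) = -1 + 71/30·(t - 2) + 7/5·(t - 2)² - 13/24·(t - 2)³.
With (t - 2) = 1: S(3) = 89/40.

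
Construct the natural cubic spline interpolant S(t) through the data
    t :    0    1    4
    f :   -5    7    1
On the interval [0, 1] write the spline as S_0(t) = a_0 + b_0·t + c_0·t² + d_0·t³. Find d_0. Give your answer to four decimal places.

-1.7500

With M_i denoting the second derivative at x_i, h_i = 1, 3, and Δ_i = (y_(i+1) − y_i)/h_i = 12, -2:
  1·M_0 + 8·M_1 + 3·M_2 = 6(Δ_1 - Δ_0) = -84
Natural end conditions: M_0 = M_2 = 0.
Solving: M_0 = 0, M_1 = -21/2, M_2 = 0.
On [0, 1], with S_0(t) = a_0 + b_0·t + c_0·t² + d_0·t³: c_0 = M_0/2 = 0, d_0 = (M_1 - M_0)/(6h_0) = -7/4, b_0 = Δ_0 - h_0(2M_0 + M_1)/6 = 55/4.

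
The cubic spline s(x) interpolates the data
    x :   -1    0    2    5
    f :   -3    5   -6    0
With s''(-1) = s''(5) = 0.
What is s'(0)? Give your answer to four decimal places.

Put M_i = s'' at the i-th knot. Here h = (1, 2, 3) and Δ = (8, -11/2, 2), so the interior equations h_(i-1)·M_(i-1) + 2(h_(i-1)+h_i)·M_i + h_i·M_(i+1) = 6(Δ_i − Δ_(i-1)) read
  1·M_0 + 6·M_1 + 2·M_2 = 6(Δ_1 - Δ_0) = -81
  2·M_1 + 10·M_2 + 3·M_3 = 6(Δ_2 - Δ_1) = 45
Natural end conditions: M_0 = M_3 = 0.
Hence M_0 = 0, M_1 = -225/14, M_2 = 54/7, M_3 = 0.
On [0, 2], s'(x) = b_1 + 2c_1·x + 3d_1·x² with b_1 = Δ_1 - h_1(2M_1 + M_2)/6 = 37/14, c_1 = M_1/2 = -225/28, d_1 = (M_2 - M_1)/(6h_1) = 111/56. So s'(0) = 37/14.

2.6429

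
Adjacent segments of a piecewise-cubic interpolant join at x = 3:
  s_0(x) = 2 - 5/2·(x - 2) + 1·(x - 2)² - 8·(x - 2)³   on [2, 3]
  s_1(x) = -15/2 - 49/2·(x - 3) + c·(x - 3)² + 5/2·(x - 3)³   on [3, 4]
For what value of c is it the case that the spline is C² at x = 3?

s_0''(x) = 2 - 48·(x - 2), so s_0''(3) = -46. On the right, s_1''(3) = 2c, so c = -23.

-23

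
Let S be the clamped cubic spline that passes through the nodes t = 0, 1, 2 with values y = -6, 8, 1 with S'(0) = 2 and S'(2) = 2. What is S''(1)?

-63

With σ_i denoting the second derivative at x_i, h_i = 1, 1, and Δ_i = (y_(i+1) − y_i)/h_i = 14, -7:
  1·σ_0 + 4·σ_1 + 1·σ_2 = 6(Δ_1 - Δ_0) = -126
Clamped end conditions give two more equations: 2h_0·σ_0 + h_0·σ_1 = 6(Δ_0 - S'(0)) = 72 and h_1·σ_1 + 2h_1·σ_2 = 6(S'(2) - Δ_1) = 54.
Hence σ_0 = 135/2, σ_1 = -63, σ_2 = 117/2.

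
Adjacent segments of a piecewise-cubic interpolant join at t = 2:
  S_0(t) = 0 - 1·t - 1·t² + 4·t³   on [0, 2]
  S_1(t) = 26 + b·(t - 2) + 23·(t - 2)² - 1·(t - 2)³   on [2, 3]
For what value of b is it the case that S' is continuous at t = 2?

43

S_0'(t) = -1 - 2·t + 12·t², so S_0'(2) = 43. On the right, S_1'(2) = b, so b = 43.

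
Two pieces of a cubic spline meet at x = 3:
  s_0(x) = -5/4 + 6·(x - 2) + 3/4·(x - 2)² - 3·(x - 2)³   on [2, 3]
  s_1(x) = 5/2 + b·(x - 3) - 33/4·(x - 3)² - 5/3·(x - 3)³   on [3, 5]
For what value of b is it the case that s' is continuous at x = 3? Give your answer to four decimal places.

-1.5000

s_0'(x) = 6 + 3/2·(x - 2) - 9·(x - 2)², so s_0'(3) = -3/2. On the right, s_1'(3) = b, so b = -3/2.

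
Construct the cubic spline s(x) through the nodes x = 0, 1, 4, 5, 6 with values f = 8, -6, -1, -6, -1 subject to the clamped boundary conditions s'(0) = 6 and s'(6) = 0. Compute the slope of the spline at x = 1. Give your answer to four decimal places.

Write m_i for s''(x_i). With h_i = 1, 3, 1, 1 and divided differences Δ_i = -14, 5/3, -5, 5, the continuity of s' gives the tridiagonal system
  1·m_0 + 8·m_1 + 3·m_2 = 6(Δ_1 - Δ_0) = 94
  3·m_1 + 8·m_2 + 1·m_3 = 6(Δ_2 - Δ_1) = -40
  1·m_2 + 4·m_3 + 1·m_4 = 6(Δ_3 - Δ_2) = 60
Clamped end conditions give two more equations: 2h_0·m_0 + h_0·m_1 = 6(Δ_0 - s'(0)) = -120 and h_3·m_3 + 2h_3·m_4 = 6(s'(6) - Δ_3) = -30.
Solving: m_0 = -8441/114, m_1 = 1601/57, m_2 = -2153/114, m_3 = 1529/57, m_4 = -3239/114.
On [1, 4], s'(x) = b_1 + 2c_1·(x - 1) + 3d_1·(x - 1)² with b_1 = Δ_1 - h_1(2m_1 + m_2)/6 = -3871/228, c_1 = m_1/2 = 1601/114, d_1 = (m_2 - m_1)/(6h_1) = -595/228. So s'(1) = -3871/228.

-16.9781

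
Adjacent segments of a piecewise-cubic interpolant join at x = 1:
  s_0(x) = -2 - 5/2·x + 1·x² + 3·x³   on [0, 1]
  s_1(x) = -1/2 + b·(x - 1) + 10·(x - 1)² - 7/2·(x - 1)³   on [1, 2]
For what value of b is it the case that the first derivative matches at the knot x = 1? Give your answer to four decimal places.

8.5000

s_0'(x) = -5/2 + 2·x + 9·x², so s_0'(1) = 17/2. On the right, s_1'(1) = b, so b = 17/2.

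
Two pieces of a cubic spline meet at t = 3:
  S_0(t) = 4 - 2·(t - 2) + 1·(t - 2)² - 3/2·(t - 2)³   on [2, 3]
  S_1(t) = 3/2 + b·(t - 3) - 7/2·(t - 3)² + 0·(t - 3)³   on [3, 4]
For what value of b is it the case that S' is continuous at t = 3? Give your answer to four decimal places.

S_0'(t) = -2 + 2·(t - 2) - 9/2·(t - 2)², so S_0'(3) = -9/2. On the right, S_1'(3) = b, so b = -9/2.

-4.5000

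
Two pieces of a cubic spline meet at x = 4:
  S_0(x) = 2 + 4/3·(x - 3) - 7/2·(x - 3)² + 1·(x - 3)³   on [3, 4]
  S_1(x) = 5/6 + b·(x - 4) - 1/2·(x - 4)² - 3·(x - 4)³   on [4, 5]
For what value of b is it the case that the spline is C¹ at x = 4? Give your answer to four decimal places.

-2.6667

S_0'(x) = 4/3 - 7·(x - 3) + 3·(x - 3)², so S_0'(4) = -8/3. On the right, S_1'(4) = b, so b = -8/3.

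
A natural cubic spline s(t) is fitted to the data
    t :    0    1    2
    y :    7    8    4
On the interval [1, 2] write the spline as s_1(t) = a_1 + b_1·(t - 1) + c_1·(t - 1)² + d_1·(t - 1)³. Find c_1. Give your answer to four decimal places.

Let M_i = s''(x_i). Step sizes h_i = 1, 1; slopes of the chords Δ_i = (y_(i+1) - y_i)/h_i = 1, -4.
  1·M_0 + 4·M_1 + 1·M_2 = 6(Δ_1 - Δ_0) = -30
Natural end conditions: M_0 = M_2 = 0.
Solving the tridiagonal system: M_0 = 0, M_1 = -15/2, M_2 = 0.
On [1, 2], with s_1(t) = a_1 + b_1·(t - 1) + c_1·(t - 1)² + d_1·(t - 1)³: c_1 = M_1/2 = -15/4, d_1 = (M_2 - M_1)/(6h_1) = 5/4, b_1 = Δ_1 - h_1(2M_1 + M_2)/6 = -3/2.

-3.7500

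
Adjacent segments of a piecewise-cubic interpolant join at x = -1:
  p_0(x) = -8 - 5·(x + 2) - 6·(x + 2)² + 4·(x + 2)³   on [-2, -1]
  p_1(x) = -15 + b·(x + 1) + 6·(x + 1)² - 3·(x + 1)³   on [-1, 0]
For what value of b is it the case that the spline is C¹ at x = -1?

p_0'(x) = -5 - 12·(x + 2) + 12·(x + 2)², so p_0'(-1) = -5. On the right, p_1'(-1) = b, so b = -5.

-5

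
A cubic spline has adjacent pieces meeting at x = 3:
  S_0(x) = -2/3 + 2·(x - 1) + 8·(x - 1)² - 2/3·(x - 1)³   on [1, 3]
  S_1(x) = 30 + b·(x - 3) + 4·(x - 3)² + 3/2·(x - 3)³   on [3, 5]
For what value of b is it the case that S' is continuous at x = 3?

26

S_0'(x) = 2 + 16·(x - 1) - 2·(x - 1)², so S_0'(3) = 26. On the right, S_1'(3) = b, so b = 26.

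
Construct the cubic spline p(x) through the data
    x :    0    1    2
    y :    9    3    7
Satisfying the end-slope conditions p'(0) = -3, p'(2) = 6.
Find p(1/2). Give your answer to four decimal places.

5.9063

Put σ_i = p'' at the i-th knot. Here h = (1, 1) and Δ = (-6, 4), so the interior equations h_(i-1)·σ_(i-1) + 2(h_(i-1)+h_i)·σ_i + h_i·σ_(i+1) = 6(Δ_i − Δ_(i-1)) read
  1·σ_0 + 4·σ_1 + 1·σ_2 = 6(Δ_1 - Δ_0) = 60
Clamped end conditions give two more equations: 2h_0·σ_0 + h_0·σ_1 = 6(Δ_0 - p'(0)) = -18 and h_1·σ_1 + 2h_1·σ_2 = 6(p'(2) - Δ_1) = 12.
Forward elimination and back-substitution give σ_0 = -39/2, σ_1 = 21, σ_2 = -9/2.
On [0, 1], p(x) = 9 - 3·x - 39/4·x² + 27/4·x³.
With x = 1/2: p(1/2) = 189/32.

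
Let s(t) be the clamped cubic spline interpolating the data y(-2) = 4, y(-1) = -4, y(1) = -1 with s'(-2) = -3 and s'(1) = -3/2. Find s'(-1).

-6

Put M_i = s'' at the i-th knot. Here h = (1, 2) and Δ = (-8, 3/2), so the interior equations h_(i-1)·M_(i-1) + 2(h_(i-1)+h_i)·M_i + h_i·M_(i+1) = 6(Δ_i − Δ_(i-1)) read
  1·M_0 + 6·M_1 + 2·M_2 = 6(Δ_1 - Δ_0) = 57
Clamped end conditions give two more equations: 2h_0·M_0 + h_0·M_1 = 6(Δ_0 - s'(-2)) = -30 and h_1·M_1 + 2h_1·M_2 = 6(s'(1) - Δ_1) = -18.
Solving: M_0 = -24, M_1 = 18, M_2 = -27/2.
On [-1, 1], s'(t) = b_1 + 2c_1·(t + 1) + 3d_1·(t + 1)² with b_1 = Δ_1 - h_1(2M_1 + M_2)/6 = -6, c_1 = M_1/2 = 9, d_1 = (M_2 - M_1)/(6h_1) = -21/8. So s'(-1) = -6.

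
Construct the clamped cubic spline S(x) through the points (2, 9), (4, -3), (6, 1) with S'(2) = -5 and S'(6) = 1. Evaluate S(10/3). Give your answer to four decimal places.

-0.0370

Write m_i for S''(x_i). With h_i = 2, 2 and divided differences Δ_i = -6, 2, the continuity of S' gives the tridiagonal system
  2·m_0 + 8·m_1 + 2·m_2 = 6(Δ_1 - Δ_0) = 48
Clamped end conditions give two more equations: 2h_0·m_0 + h_0·m_1 = 6(Δ_0 - S'(2)) = -6 and h_1·m_1 + 2h_1·m_2 = 6(S'(6) - Δ_1) = -6.
Solving: m_0 = -6, m_1 = 9, m_2 = -6.
On [2, 4], S(x) = 9 - 5·(x - 2) - 3·(x - 2)² + 5/4·(x - 2)³.
With (x - 2) = 4/3: S(10/3) = -1/27.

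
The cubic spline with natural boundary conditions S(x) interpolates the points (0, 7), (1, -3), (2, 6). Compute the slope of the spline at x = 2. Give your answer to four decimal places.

13.7500

Put M_i = S'' at the i-th knot. Here h = (1, 1) and Δ = (-10, 9), so the interior equations h_(i-1)·M_(i-1) + 2(h_(i-1)+h_i)·M_i + h_i·M_(i+1) = 6(Δ_i − Δ_(i-1)) read
  1·M_0 + 4·M_1 + 1·M_2 = 6(Δ_1 - Δ_0) = 114
Natural end conditions: M_0 = M_2 = 0.
Solving the tridiagonal system: M_0 = 0, M_1 = 57/2, M_2 = 0.
On [1, 2], S'(x) = b_1 + 2c_1·(x - 1) + 3d_1·(x - 1)² with b_1 = Δ_1 - h_1(2M_1 + M_2)/6 = -1/2, c_1 = M_1/2 = 57/4, d_1 = (M_2 - M_1)/(6h_1) = -19/4. So S'(2) = 55/4.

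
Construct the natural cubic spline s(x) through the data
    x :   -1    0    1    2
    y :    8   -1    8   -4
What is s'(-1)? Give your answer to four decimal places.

With σ_i denoting the second derivative at x_i, h_i = 1, 1, 1, and Δ_i = (y_(i+1) − y_i)/h_i = -9, 9, -12:
  1·σ_0 + 4·σ_1 + 1·σ_2 = 6(Δ_1 - Δ_0) = 108
  1·σ_1 + 4·σ_2 + 1·σ_3 = 6(Δ_2 - Δ_1) = -126
Natural end conditions: σ_0 = σ_3 = 0.
Solving: σ_0 = 0, σ_1 = 186/5, σ_2 = -204/5, σ_3 = 0.
On [-1, 0], s'(x) = b_0 + 2c_0·(x + 1) + 3d_0·(x + 1)² with b_0 = Δ_0 - h_0(2σ_0 + σ_1)/6 = -76/5, c_0 = σ_0/2 = 0, d_0 = (σ_1 - σ_0)/(6h_0) = 31/5. So s'(-1) = -76/5.

-15.2000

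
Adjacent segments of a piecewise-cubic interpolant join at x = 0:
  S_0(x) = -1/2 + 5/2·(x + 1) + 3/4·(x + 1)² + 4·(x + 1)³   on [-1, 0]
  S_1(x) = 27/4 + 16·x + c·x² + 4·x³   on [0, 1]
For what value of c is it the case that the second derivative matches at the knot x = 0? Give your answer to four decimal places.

S_0''(x) = 3/2 + 24·(x + 1), so S_0''(0) = 51/2. On the right, S_1''(0) = 2c, so c = 51/4.

12.7500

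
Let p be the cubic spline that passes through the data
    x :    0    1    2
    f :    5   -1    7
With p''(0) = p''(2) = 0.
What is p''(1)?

Write σ_i for p''(x_i). With h_i = 1, 1 and divided differences Δ_i = -6, 8, the continuity of p' gives the tridiagonal system
  1·σ_0 + 4·σ_1 + 1·σ_2 = 6(Δ_1 - Δ_0) = 84
Natural end conditions: σ_0 = σ_2 = 0.
Forward elimination and back-substitution give σ_0 = 0, σ_1 = 21, σ_2 = 0.

21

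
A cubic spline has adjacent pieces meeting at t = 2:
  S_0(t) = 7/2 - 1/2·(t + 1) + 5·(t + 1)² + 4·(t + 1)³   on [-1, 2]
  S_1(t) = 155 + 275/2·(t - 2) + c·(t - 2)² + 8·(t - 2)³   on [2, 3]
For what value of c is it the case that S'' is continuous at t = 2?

41

S_0''(t) = 10 + 24·(t + 1), so S_0''(2) = 82. On the right, S_1''(2) = 2c, so c = 41.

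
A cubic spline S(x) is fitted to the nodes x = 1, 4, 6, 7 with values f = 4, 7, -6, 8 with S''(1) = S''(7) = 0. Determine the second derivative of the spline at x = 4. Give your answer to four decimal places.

-9.2143

With M_i denoting the second derivative at x_i, h_i = 3, 2, 1, and Δ_i = (y_(i+1) − y_i)/h_i = 1, -13/2, 14:
  3·M_0 + 10·M_1 + 2·M_2 = 6(Δ_1 - Δ_0) = -45
  2·M_1 + 6·M_2 + 1·M_3 = 6(Δ_2 - Δ_1) = 123
Natural end conditions: M_0 = M_3 = 0.
Solving: M_0 = 0, M_1 = -129/14, M_2 = 165/7, M_3 = 0.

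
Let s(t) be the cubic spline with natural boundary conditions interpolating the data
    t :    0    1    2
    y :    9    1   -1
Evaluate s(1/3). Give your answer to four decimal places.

Put m_i = s'' at the i-th knot. Here h = (1, 1) and Δ = (-8, -2), so the interior equations h_(i-1)·m_(i-1) + 2(h_(i-1)+h_i)·m_i + h_i·m_(i+1) = 6(Δ_i − Δ_(i-1)) read
  1·m_0 + 4·m_1 + 1·m_2 = 6(Δ_1 - Δ_0) = 36
Natural end conditions: m_0 = m_2 = 0.
Solving: m_0 = 0, m_1 = 9, m_2 = 0.
On [0, 1], s(t) = 9 - 19/2·t + 0·t² + 3/2·t³.
With t = 1/3: s(1/3) = 53/9.

5.8889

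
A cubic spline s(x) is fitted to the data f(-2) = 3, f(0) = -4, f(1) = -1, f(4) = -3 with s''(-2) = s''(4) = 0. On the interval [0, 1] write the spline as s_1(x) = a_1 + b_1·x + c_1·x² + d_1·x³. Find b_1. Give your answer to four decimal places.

With M_i denoting the second derivative at x_i, h_i = 2, 1, 3, and Δ_i = (y_(i+1) − y_i)/h_i = -7/2, 3, -2/3:
  2·M_0 + 6·M_1 + 1·M_2 = 6(Δ_1 - Δ_0) = 39
  1·M_1 + 8·M_2 + 3·M_3 = 6(Δ_2 - Δ_1) = -22
Natural end conditions: M_0 = M_3 = 0.
Hence M_0 = 0, M_1 = 334/47, M_2 = -171/47, M_3 = 0.
On [0, 1], with s_1(x) = a_1 + b_1·x + c_1·x² + d_1·x³: c_1 = M_1/2 = 167/47, d_1 = (M_2 - M_1)/(6h_1) = -505/282, b_1 = Δ_1 - h_1(2M_1 + M_2)/6 = 349/282.

1.2376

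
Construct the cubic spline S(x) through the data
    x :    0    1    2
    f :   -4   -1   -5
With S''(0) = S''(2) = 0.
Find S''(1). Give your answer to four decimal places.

-10.5000

Write σ_i for S''(x_i). With h_i = 1, 1 and divided differences Δ_i = 3, -4, the continuity of S' gives the tridiagonal system
  1·σ_0 + 4·σ_1 + 1·σ_2 = 6(Δ_1 - Δ_0) = -42
Natural end conditions: σ_0 = σ_2 = 0.
Solving: σ_0 = 0, σ_1 = -21/2, σ_2 = 0.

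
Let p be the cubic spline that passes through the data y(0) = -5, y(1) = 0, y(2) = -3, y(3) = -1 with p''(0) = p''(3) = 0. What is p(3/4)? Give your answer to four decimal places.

-0.4406

Let M_i = p''(x_i). Step sizes h_i = 1, 1, 1; slopes of the chords Δ_i = (y_(i+1) - y_i)/h_i = 5, -3, 2.
  1·M_0 + 4·M_1 + 1·M_2 = 6(Δ_1 - Δ_0) = -48
  1·M_1 + 4·M_2 + 1·M_3 = 6(Δ_2 - Δ_1) = 30
Natural end conditions: M_0 = M_3 = 0.
Solving the tridiagonal system: M_0 = 0, M_1 = -74/5, M_2 = 56/5, M_3 = 0.
On [0, 1], p(x) = -5 + 112/15·x + 0·x² - 37/15·x³.
With x = 3/4: p(3/4) = -141/320.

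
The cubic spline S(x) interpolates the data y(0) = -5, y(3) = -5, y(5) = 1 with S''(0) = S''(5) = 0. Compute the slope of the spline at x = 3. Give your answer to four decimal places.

Put σ_i = S'' at the i-th knot. Here h = (3, 2) and Δ = (0, 3), so the interior equations h_(i-1)·σ_(i-1) + 2(h_(i-1)+h_i)·σ_i + h_i·σ_(i+1) = 6(Δ_i − Δ_(i-1)) read
  3·σ_0 + 10·σ_1 + 2·σ_2 = 6(Δ_1 - Δ_0) = 18
Natural end conditions: σ_0 = σ_2 = 0.
Forward elimination and back-substitution give σ_0 = 0, σ_1 = 9/5, σ_2 = 0.
On [3, 5], S'(x) = b_1 + 2c_1·(x - 3) + 3d_1·(x - 3)² with b_1 = Δ_1 - h_1(2σ_1 + σ_2)/6 = 9/5, c_1 = σ_1/2 = 9/10, d_1 = (σ_2 - σ_1)/(6h_1) = -3/20. So S'(3) = 9/5.

1.8000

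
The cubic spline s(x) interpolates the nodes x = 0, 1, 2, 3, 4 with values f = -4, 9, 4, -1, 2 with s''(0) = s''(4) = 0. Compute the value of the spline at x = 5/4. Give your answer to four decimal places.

9.1177

Put M_i = s'' at the i-th knot. Here h = (1, 1, 1, 1) and Δ = (13, -5, -5, 3), so the interior equations h_(i-1)·M_(i-1) + 2(h_(i-1)+h_i)·M_i + h_i·M_(i+1) = 6(Δ_i − Δ_(i-1)) read
  1·M_0 + 4·M_1 + 1·M_2 = 6(Δ_1 - Δ_0) = -108
  1·M_1 + 4·M_2 + 1·M_3 = 6(Δ_2 - Δ_1) = 0
  1·M_2 + 4·M_3 + 1·M_4 = 6(Δ_3 - Δ_2) = 48
Natural end conditions: M_0 = M_4 = 0.
Solving the tridiagonal system: M_0 = 0, M_1 = -393/14, M_2 = 30/7, M_3 = 153/14, M_4 = 0.
On [1, 2], s(x) = 9 + 51/14·(x - 1) - 393/28·(x - 1)² + 151/28·(x - 1)³.
With (x - 1) = 1/4: s(5/4) = 16339/1792.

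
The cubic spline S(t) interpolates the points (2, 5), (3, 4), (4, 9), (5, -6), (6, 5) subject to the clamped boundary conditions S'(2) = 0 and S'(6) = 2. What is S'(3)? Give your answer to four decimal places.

Let M_i = S''(x_i). Step sizes h_i = 1, 1, 1, 1; slopes of the chords Δ_i = (y_(i+1) - y_i)/h_i = -1, 5, -15, 11.
  1·M_0 + 4·M_1 + 1·M_2 = 6(Δ_1 - Δ_0) = 36
  1·M_1 + 4·M_2 + 1·M_3 = 6(Δ_2 - Δ_1) = -120
  1·M_2 + 4·M_3 + 1·M_4 = 6(Δ_3 - Δ_2) = 156
Clamped end conditions give two more equations: 2h_0·M_0 + h_0·M_1 = 6(Δ_0 - S'(2)) = -6 and h_3·M_3 + 2h_3·M_4 = 6(S'(6) - Δ_3) = -54.
Hence M_0 = -227/14, M_1 = 185/7, M_2 = -107/2, M_3 = 473/7, M_4 = -851/14.
On [3, 4], S'(t) = b_1 + 2c_1·(t - 3) + 3d_1·(t - 3)² with b_1 = Δ_1 - h_1(2M_1 + M_2)/6 = 143/28, c_1 = M_1/2 = 185/14, d_1 = (M_2 - M_1)/(6h_1) = -373/28. So S'(3) = 143/28.

5.1071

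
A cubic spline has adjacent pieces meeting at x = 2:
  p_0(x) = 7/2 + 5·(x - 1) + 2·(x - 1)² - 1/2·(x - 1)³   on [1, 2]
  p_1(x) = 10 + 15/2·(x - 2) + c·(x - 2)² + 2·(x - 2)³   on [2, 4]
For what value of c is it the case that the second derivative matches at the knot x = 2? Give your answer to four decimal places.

p_0''(x) = 4 - 3·(x - 1), so p_0''(2) = 1. On the right, p_1''(2) = 2c, so c = 1/2.

0.5000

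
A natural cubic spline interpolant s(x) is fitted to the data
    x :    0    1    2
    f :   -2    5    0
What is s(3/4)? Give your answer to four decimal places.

With m_i denoting the second derivative at x_i, h_i = 1, 1, and Δ_i = (y_(i+1) − y_i)/h_i = 7, -5:
  1·m_0 + 4·m_1 + 1·m_2 = 6(Δ_1 - Δ_0) = -72
Natural end conditions: m_0 = m_2 = 0.
Hence m_0 = 0, m_1 = -18, m_2 = 0.
On [0, 1], s(x) = -2 + 10·x + 0·x² - 3·x³.
With x = 3/4: s(3/4) = 271/64.

4.2344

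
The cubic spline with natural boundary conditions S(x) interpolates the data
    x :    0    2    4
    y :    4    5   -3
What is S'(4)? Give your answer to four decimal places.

-5.1250

Let m_i = S''(x_i). Step sizes h_i = 2, 2; slopes of the chords Δ_i = (y_(i+1) - y_i)/h_i = 1/2, -4.
  2·m_0 + 8·m_1 + 2·m_2 = 6(Δ_1 - Δ_0) = -27
Natural end conditions: m_0 = m_2 = 0.
Solving: m_0 = 0, m_1 = -27/8, m_2 = 0.
On [2, 4], S'(x) = b_1 + 2c_1·(x - 2) + 3d_1·(x - 2)² with b_1 = Δ_1 - h_1(2m_1 + m_2)/6 = -7/4, c_1 = m_1/2 = -27/16, d_1 = (m_2 - m_1)/(6h_1) = 9/32. So S'(4) = -41/8.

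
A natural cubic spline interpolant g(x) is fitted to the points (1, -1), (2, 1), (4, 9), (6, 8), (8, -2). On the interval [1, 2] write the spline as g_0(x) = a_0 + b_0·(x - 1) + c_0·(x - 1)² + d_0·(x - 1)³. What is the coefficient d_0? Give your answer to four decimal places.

0.5305

Put σ_i = g'' at the i-th knot. Here h = (1, 2, 2, 2) and Δ = (2, 4, -1/2, -5), so the interior equations h_(i-1)·σ_(i-1) + 2(h_(i-1)+h_i)·σ_i + h_i·σ_(i+1) = 6(Δ_i − Δ_(i-1)) read
  1·σ_0 + 6·σ_1 + 2·σ_2 = 6(Δ_1 - Δ_0) = 12
  2·σ_1 + 8·σ_2 + 2·σ_3 = 6(Δ_2 - Δ_1) = -27
  2·σ_2 + 8·σ_3 + 2·σ_4 = 6(Δ_3 - Δ_2) = -27
Natural end conditions: σ_0 = σ_4 = 0.
Solving the tridiagonal system: σ_0 = 0, σ_1 = 261/82, σ_2 = -291/82, σ_3 = -102/41, σ_4 = 0.
On [1, 2], with g_0(x) = a_0 + b_0·(x - 1) + c_0·(x - 1)² + d_0·(x - 1)³: c_0 = σ_0/2 = 0, d_0 = (σ_1 - σ_0)/(6h_0) = 87/164, b_0 = Δ_0 - h_0(2σ_0 + σ_1)/6 = 241/164.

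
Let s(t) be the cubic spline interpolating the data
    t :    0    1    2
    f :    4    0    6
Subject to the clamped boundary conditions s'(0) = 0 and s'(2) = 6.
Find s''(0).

Put σ_i = s'' at the i-th knot. Here h = (1, 1) and Δ = (-4, 6), so the interior equations h_(i-1)·σ_(i-1) + 2(h_(i-1)+h_i)·σ_i + h_i·σ_(i+1) = 6(Δ_i − Δ_(i-1)) read
  1·σ_0 + 4·σ_1 + 1·σ_2 = 6(Δ_1 - Δ_0) = 60
Clamped end conditions give two more equations: 2h_0·σ_0 + h_0·σ_1 = 6(Δ_0 - s'(0)) = -24 and h_1·σ_1 + 2h_1·σ_2 = 6(s'(2) - Δ_1) = 0.
Forward elimination and back-substitution give σ_0 = -24, σ_1 = 24, σ_2 = -12.

-24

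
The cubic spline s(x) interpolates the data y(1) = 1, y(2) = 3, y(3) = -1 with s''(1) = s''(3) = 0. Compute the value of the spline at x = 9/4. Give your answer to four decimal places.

2.4922

Put M_i = s'' at the i-th knot. Here h = (1, 1) and Δ = (2, -4), so the interior equations h_(i-1)·M_(i-1) + 2(h_(i-1)+h_i)·M_i + h_i·M_(i+1) = 6(Δ_i − Δ_(i-1)) read
  1·M_0 + 4·M_1 + 1·M_2 = 6(Δ_1 - Δ_0) = -36
Natural end conditions: M_0 = M_2 = 0.
Solving: M_0 = 0, M_1 = -9, M_2 = 0.
On [2, 3], s(x) = 3 - 1·(x - 2) - 9/2·(x - 2)² + 3/2·(x - 2)³.
With (x - 2) = 1/4: s(9/4) = 319/128.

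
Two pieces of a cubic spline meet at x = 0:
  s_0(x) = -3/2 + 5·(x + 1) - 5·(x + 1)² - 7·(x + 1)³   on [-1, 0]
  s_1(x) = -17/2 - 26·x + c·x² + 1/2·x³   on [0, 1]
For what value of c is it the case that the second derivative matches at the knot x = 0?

s_0''(x) = -10 - 42·(x + 1), so s_0''(0) = -52. On the right, s_1''(0) = 2c, so c = -26.

-26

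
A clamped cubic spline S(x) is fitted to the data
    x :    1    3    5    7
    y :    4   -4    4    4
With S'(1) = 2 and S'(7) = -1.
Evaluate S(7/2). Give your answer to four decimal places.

Let m_i = S''(x_i). Step sizes h_i = 2, 2, 2; slopes of the chords Δ_i = (y_(i+1) - y_i)/h_i = -4, 4, 0.
  2·m_0 + 8·m_1 + 2·m_2 = 6(Δ_1 - Δ_0) = 48
  2·m_1 + 8·m_2 + 2·m_3 = 6(Δ_2 - Δ_1) = -24
Clamped end conditions give two more equations: 2h_0·m_0 + h_0·m_1 = 6(Δ_0 - S'(1)) = -36 and h_2·m_2 + 2h_2·m_3 = 6(S'(7) - Δ_2) = -6.
Hence m_0 = -73/5, m_1 = 56/5, m_2 = -31/5, m_3 = 8/5.
On [3, 5], S(x) = -4 - 7/5·(x - 3) + 28/5·(x - 3)² - 29/20·(x - 3)³.
With (x - 3) = 1/2: S(7/2) = -557/160.

-3.4813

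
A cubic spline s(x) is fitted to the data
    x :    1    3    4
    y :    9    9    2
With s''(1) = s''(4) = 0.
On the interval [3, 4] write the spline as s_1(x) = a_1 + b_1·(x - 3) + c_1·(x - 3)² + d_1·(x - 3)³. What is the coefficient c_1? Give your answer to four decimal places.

-3.5000

Let M_i = s''(x_i). Step sizes h_i = 2, 1; slopes of the chords Δ_i = (y_(i+1) - y_i)/h_i = 0, -7.
  2·M_0 + 6·M_1 + 1·M_2 = 6(Δ_1 - Δ_0) = -42
Natural end conditions: M_0 = M_2 = 0.
Solving: M_0 = 0, M_1 = -7, M_2 = 0.
On [3, 4], with s_1(x) = a_1 + b_1·(x - 3) + c_1·(x - 3)² + d_1·(x - 3)³: c_1 = M_1/2 = -7/2, d_1 = (M_2 - M_1)/(6h_1) = 7/6, b_1 = Δ_1 - h_1(2M_1 + M_2)/6 = -14/3.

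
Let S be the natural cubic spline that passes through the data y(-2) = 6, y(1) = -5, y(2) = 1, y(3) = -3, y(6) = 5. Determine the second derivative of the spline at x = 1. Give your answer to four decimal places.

Put σ_i = S'' at the i-th knot. Here h = (3, 1, 1, 3) and Δ = (-11/3, 6, -4, 8/3), so the interior equations h_(i-1)·σ_(i-1) + 2(h_(i-1)+h_i)·σ_i + h_i·σ_(i+1) = 6(Δ_i − Δ_(i-1)) read
  3·σ_0 + 8·σ_1 + 1·σ_2 = 6(Δ_1 - Δ_0) = 58
  1·σ_1 + 4·σ_2 + 1·σ_3 = 6(Δ_2 - Δ_1) = -60
  1·σ_2 + 8·σ_3 + 3·σ_4 = 6(Δ_3 - Δ_2) = 40
Natural end conditions: σ_0 = σ_4 = 0.
Solving: σ_0 = 0, σ_1 = 1159/120, σ_2 = -289/15, σ_3 = 889/120, σ_4 = 0.

9.6583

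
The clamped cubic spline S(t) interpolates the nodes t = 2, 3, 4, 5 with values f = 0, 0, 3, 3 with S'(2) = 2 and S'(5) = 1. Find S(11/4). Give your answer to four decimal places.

-0.0938

Write M_i for S''(x_i). With h_i = 1, 1, 1 and divided differences Δ_i = 0, 3, 0, the continuity of S' gives the tridiagonal system
  1·M_0 + 4·M_1 + 1·M_2 = 6(Δ_1 - Δ_0) = 18
  1·M_1 + 4·M_2 + 1·M_3 = 6(Δ_2 - Δ_1) = -18
Clamped end conditions give two more equations: 2h_0·M_0 + h_0·M_1 = 6(Δ_0 - S'(2)) = -12 and h_2·M_2 + 2h_2·M_3 = 6(S'(5) - Δ_2) = 6.
Solving: M_0 = -32/3, M_1 = 28/3, M_2 = -26/3, M_3 = 22/3.
On [2, 3], S(t) = 0 + 2·(t - 2) - 16/3·(t - 2)² + 10/3·(t - 2)³.
With (t - 2) = 3/4: S(11/4) = -3/32.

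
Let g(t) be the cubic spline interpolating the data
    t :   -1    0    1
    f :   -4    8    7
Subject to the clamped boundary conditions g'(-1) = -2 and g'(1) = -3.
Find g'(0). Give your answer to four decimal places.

9.5000

Let M_i = g''(x_i). Step sizes h_i = 1, 1; slopes of the chords Δ_i = (y_(i+1) - y_i)/h_i = 12, -1.
  1·M_0 + 4·M_1 + 1·M_2 = 6(Δ_1 - Δ_0) = -78
Clamped end conditions give two more equations: 2h_0·M_0 + h_0·M_1 = 6(Δ_0 - g'(-1)) = 84 and h_1·M_1 + 2h_1·M_2 = 6(g'(1) - Δ_1) = -12.
Solving the tridiagonal system: M_0 = 61, M_1 = -38, M_2 = 13.
On [0, 1], g'(t) = b_1 + 2c_1·t + 3d_1·t² with b_1 = Δ_1 - h_1(2M_1 + M_2)/6 = 19/2, c_1 = M_1/2 = -19, d_1 = (M_2 - M_1)/(6h_1) = 17/2. So g'(0) = 19/2.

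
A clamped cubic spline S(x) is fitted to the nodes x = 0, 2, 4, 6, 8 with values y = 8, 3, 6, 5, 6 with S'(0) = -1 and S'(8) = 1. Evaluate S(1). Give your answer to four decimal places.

5.4420

Let M_i = S''(x_i). Step sizes h_i = 2, 2, 2, 2; slopes of the chords Δ_i = (y_(i+1) - y_i)/h_i = -5/2, 3/2, -1/2, 1/2.
  2·M_0 + 8·M_1 + 2·M_2 = 6(Δ_1 - Δ_0) = 24
  2·M_1 + 8·M_2 + 2·M_3 = 6(Δ_2 - Δ_1) = -12
  2·M_2 + 8·M_3 + 2·M_4 = 6(Δ_3 - Δ_2) = 6
Clamped end conditions give two more equations: 2h_0·M_0 + h_0·M_1 = 6(Δ_0 - S'(0)) = -9 and h_3·M_3 + 2h_3·M_4 = 6(S'(8) - Δ_3) = 3.
Solving the tridiagonal system: M_0 = -265/56, M_1 = 139/28, M_2 = -25/8, M_3 = 43/28, M_4 = -1/56.
On [0, 2], S(x) = 8 - 1·x - 265/112·x² + 181/224·x³.
With x = 1: S(1) = 1219/224.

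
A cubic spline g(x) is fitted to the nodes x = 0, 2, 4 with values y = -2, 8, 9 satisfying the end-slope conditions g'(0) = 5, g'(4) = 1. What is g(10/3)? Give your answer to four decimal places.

8.8333

With σ_i denoting the second derivative at x_i, h_i = 2, 2, and Δ_i = (y_(i+1) − y_i)/h_i = 5, 1/2:
  2·σ_0 + 8·σ_1 + 2·σ_2 = 6(Δ_1 - Δ_0) = -27
Clamped end conditions give two more equations: 2h_0·σ_0 + h_0·σ_1 = 6(Δ_0 - g'(0)) = 0 and h_1·σ_1 + 2h_1·σ_2 = 6(g'(4) - Δ_1) = 3.
Hence σ_0 = 19/8, σ_1 = -19/4, σ_2 = 25/8.
On [2, 4], g(x) = 8 + 21/8·(x - 2) - 19/8·(x - 2)² + 21/32·(x - 2)³.
With (x - 2) = 4/3: g(10/3) = 53/6.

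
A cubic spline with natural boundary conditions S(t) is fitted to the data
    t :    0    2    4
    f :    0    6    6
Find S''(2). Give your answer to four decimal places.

Let m_i = S''(x_i). Step sizes h_i = 2, 2; slopes of the chords Δ_i = (y_(i+1) - y_i)/h_i = 3, 0.
  2·m_0 + 8·m_1 + 2·m_2 = 6(Δ_1 - Δ_0) = -18
Natural end conditions: m_0 = m_2 = 0.
Solving the tridiagonal system: m_0 = 0, m_1 = -9/4, m_2 = 0.

-2.2500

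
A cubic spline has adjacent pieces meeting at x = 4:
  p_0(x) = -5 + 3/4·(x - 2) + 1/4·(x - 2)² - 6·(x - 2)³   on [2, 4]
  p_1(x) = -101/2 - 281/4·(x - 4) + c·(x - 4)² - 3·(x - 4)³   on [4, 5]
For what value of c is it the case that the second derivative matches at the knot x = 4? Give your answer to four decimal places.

p_0''(x) = 1/2 - 36·(x - 2), so p_0''(4) = -143/2. On the right, p_1''(4) = 2c, so c = -143/4.

-35.7500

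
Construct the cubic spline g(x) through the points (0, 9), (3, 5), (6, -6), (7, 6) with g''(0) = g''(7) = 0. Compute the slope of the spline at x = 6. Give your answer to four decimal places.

Write M_i for g''(x_i). With h_i = 3, 3, 1 and divided differences Δ_i = -4/3, -11/3, 12, the continuity of g' gives the tridiagonal system
  3·M_0 + 12·M_1 + 3·M_2 = 6(Δ_1 - Δ_0) = -14
  3·M_1 + 8·M_2 + 1·M_3 = 6(Δ_2 - Δ_1) = 94
Natural end conditions: M_0 = M_3 = 0.
Forward elimination and back-substitution give M_0 = 0, M_1 = -394/87, M_2 = 390/29, M_3 = 0.
On [6, 7], g'(x) = b_2 + 2c_2·(x - 6) + 3d_2·(x - 6)² with b_2 = Δ_2 - h_2(2M_2 + M_3)/6 = 218/29, c_2 = M_2/2 = 195/29, d_2 = (M_3 - M_2)/(6h_2) = -65/29. So g'(6) = 218/29.

7.5172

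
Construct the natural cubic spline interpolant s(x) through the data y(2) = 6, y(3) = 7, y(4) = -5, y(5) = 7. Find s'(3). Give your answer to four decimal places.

Write m_i for s''(x_i). With h_i = 1, 1, 1 and divided differences Δ_i = 1, -12, 12, the continuity of s' gives the tridiagonal system
  1·m_0 + 4·m_1 + 1·m_2 = 6(Δ_1 - Δ_0) = -78
  1·m_1 + 4·m_2 + 1·m_3 = 6(Δ_2 - Δ_1) = 144
Natural end conditions: m_0 = m_3 = 0.
Hence m_0 = 0, m_1 = -152/5, m_2 = 218/5, m_3 = 0.
On [3, 4], s'(x) = b_1 + 2c_1·(x - 3) + 3d_1·(x - 3)² with b_1 = Δ_1 - h_1(2m_1 + m_2)/6 = -137/15, c_1 = m_1/2 = -76/5, d_1 = (m_2 - m_1)/(6h_1) = 37/3. So s'(3) = -137/15.

-9.1333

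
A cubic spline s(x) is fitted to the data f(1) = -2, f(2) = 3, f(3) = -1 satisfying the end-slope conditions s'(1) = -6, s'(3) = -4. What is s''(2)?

With σ_i denoting the second derivative at x_i, h_i = 1, 1, and Δ_i = (y_(i+1) − y_i)/h_i = 5, -4:
  1·σ_0 + 4·σ_1 + 1·σ_2 = 6(Δ_1 - Δ_0) = -54
Clamped end conditions give two more equations: 2h_0·σ_0 + h_0·σ_1 = 6(Δ_0 - s'(1)) = 66 and h_1·σ_1 + 2h_1·σ_2 = 6(s'(3) - Δ_1) = 0.
Solving: σ_0 = 95/2, σ_1 = -29, σ_2 = 29/2.

-29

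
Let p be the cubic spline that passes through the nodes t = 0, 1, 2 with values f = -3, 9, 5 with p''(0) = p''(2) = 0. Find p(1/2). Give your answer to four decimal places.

With σ_i denoting the second derivative at x_i, h_i = 1, 1, and Δ_i = (y_(i+1) − y_i)/h_i = 12, -4:
  1·σ_0 + 4·σ_1 + 1·σ_2 = 6(Δ_1 - Δ_0) = -96
Natural end conditions: σ_0 = σ_2 = 0.
Solving the tridiagonal system: σ_0 = 0, σ_1 = -24, σ_2 = 0.
On [0, 1], p(t) = -3 + 16·t + 0·t² - 4·t³.
With t = 1/2: p(1/2) = 9/2.

4.5000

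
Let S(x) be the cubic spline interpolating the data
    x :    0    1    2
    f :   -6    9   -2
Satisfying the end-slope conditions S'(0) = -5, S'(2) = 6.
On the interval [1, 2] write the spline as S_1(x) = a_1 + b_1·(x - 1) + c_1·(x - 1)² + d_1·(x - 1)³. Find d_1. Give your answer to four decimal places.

30.7500

With m_i denoting the second derivative at x_i, h_i = 1, 1, and Δ_i = (y_(i+1) − y_i)/h_i = 15, -11:
  1·m_0 + 4·m_1 + 1·m_2 = 6(Δ_1 - Δ_0) = -156
Clamped end conditions give two more equations: 2h_0·m_0 + h_0·m_1 = 6(Δ_0 - S'(0)) = 120 and h_1·m_1 + 2h_1·m_2 = 6(S'(2) - Δ_1) = 102.
Hence m_0 = 209/2, m_1 = -89, m_2 = 191/2.
On [1, 2], with S_1(x) = a_1 + b_1·(x - 1) + c_1·(x - 1)² + d_1·(x - 1)³: c_1 = m_1/2 = -89/2, d_1 = (m_2 - m_1)/(6h_1) = 123/4, b_1 = Δ_1 - h_1(2m_1 + m_2)/6 = 11/4.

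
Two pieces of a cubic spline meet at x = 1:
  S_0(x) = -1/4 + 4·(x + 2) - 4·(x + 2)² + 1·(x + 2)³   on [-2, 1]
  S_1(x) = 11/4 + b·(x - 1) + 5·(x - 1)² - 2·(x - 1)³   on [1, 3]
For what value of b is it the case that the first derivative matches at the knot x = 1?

7

S_0'(x) = 4 - 8·(x + 2) + 3·(x + 2)², so S_0'(1) = 7. On the right, S_1'(1) = b, so b = 7.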